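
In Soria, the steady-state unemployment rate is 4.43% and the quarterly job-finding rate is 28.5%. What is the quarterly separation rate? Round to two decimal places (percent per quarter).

Separation rate ≈ 1.32% per quarter.

From u* = s/(s+f): s = u·f/(1−u).
s = 0.0443 × 28.5 / (1 − 0.0443) = 1.2626 / 0.9557 ≈ 1.32% per quarter.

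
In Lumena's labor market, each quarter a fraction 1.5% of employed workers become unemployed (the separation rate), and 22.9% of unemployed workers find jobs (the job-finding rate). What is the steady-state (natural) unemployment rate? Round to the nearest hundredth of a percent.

Steady-state unemployment rate ≈ 6.15%.

At steady state the flows balance: s·E = f·U, so U/(E+U) = s/(s+f).
u* = 1.5 / (1.5 + 22.9) = 1.5 / 24.40 = 6.15%.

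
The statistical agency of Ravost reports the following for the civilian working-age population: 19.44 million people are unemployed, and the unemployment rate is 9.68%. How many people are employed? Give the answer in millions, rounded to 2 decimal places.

About 181.39 million are employed.

Labor force = U / u = 19.44 / 0.0968 ≈ 200.83 million.
Employed = labor force − unemployed = 200.83 − 19.44 = 181.39 million.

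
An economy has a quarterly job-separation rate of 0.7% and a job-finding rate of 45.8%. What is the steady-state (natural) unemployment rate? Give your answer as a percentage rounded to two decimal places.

At steady state the flows balance: s·E = f·U, so U/(E+U) = s/(s+f).
u* = 0.7 / (0.7 + 45.8) = 0.7 / 46.50 = 1.51%.

Steady-state unemployment rate ≈ 1.51%.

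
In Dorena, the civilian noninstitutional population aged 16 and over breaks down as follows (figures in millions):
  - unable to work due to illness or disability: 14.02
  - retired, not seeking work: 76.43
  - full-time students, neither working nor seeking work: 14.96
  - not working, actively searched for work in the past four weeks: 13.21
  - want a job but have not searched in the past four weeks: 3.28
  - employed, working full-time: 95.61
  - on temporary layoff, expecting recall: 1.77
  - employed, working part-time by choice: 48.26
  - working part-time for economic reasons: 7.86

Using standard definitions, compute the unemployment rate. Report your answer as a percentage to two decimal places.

Unemployment rate ≈ 8.99%.

Employed = 95.61 + 48.26 + 7.86 = 151.73 million (anyone who worked, including part-time for economic reasons, counts as employed).
Unemployed = 13.21 + 1.77 = 14.98 million (jobless and actively searching, or on temporary layoff).
Labor force = 151.73 + 14.98 = 166.71 million.
Unemployment rate = 14.98 / 166.71 = 8.99%.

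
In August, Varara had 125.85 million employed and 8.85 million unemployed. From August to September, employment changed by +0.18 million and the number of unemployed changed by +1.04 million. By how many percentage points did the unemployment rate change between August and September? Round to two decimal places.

August: labor force = 125.85 + 8.85 = 134.70; u = 8.85/134.70 = 6.57%.
September: labor force = 126.03 + 9.89 = 135.92; u = 9.89/135.92 = 7.28%.
Change = 7.28% − 6.57% = +0.71 pp.

The unemployment rate changed by +0.71 percentage points.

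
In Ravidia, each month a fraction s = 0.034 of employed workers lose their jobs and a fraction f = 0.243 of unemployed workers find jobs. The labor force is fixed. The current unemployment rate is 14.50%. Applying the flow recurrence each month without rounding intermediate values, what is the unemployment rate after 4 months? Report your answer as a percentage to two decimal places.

With a fixed labor force, u_{t+1} = u_t + s·(1−u_t) − f·u_t = u_t·(1−s−f) + s.
Here 1−s−f = 0.723 and s = 0.034.
u_1 = 0.145000 × 0.723 + 0.034 = 0.138835.
u_2 = 0.138835 × 0.723 + 0.034 = 0.134378.
u_3 = 0.134378 × 0.723 + 0.034 = 0.131155.
u_4 = 0.131155 × 0.723 + 0.034 = 0.128825.

Unemployment rate after four months ≈ 12.88%.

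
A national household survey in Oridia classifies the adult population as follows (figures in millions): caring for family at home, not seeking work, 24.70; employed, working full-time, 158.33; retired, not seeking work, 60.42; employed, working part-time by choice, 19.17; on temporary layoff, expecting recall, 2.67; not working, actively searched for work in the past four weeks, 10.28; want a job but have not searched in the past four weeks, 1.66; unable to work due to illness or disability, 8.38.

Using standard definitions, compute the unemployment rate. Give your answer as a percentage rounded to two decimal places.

Employed = 158.33 + 19.17 = 177.50 million.
Unemployed = 2.67 + 10.28 = 12.95 million (jobless and actively searching, or on temporary layoff).
Labor force = 177.50 + 12.95 = 190.45 million.
Unemployment rate = 12.95 / 190.45 = 6.80%.

Unemployment rate ≈ 6.80%.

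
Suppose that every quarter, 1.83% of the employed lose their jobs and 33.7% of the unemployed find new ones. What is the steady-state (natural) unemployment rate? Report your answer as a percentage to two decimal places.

Steady-state unemployment rate ≈ 5.15%.

At steady state the flows balance: s·E = f·U, so U/(E+U) = s/(s+f).
u* = 1.83 / (1.83 + 33.7) = 1.83 / 35.53 = 5.15%.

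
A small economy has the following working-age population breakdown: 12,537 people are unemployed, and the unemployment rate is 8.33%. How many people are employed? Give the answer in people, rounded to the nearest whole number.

Labor force = U / u = 12,537 / 0.0833 ≈ 150,504.
Employed = labor force − unemployed = 150,504 − 12,537 = 137,967.

About 137,967 are employed.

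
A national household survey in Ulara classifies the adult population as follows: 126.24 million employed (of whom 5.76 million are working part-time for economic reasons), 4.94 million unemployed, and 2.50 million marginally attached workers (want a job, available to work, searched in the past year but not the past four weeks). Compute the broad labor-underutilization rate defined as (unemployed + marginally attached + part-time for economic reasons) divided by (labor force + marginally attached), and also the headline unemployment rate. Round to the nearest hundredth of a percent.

Labor force = 126.24 + 4.94 = 131.18 million.
Numerator = 4.94 + 2.50 + 5.76 = 13.20 million.
Denominator = 131.18 + 2.50 = 133.68 million.
Broad rate = 13.20 / 133.68 = 9.87%.
Headline unemployment rate = 4.94 / 131.18 = 3.77%.

Broad underutilization rate ≈ 9.87%; headline unemployment rate ≈ 3.77%.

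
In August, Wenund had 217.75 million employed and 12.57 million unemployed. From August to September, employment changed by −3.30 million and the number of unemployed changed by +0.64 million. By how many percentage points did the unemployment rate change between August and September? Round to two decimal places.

August: labor force = 217.75 + 12.57 = 230.32; u = 12.57/230.32 = 5.46%.
September: labor force = 214.45 + 13.21 = 227.66; u = 13.21/227.66 = 5.80%.
Change = 5.80% − 5.46% = +0.34 pp.

The unemployment rate changed by +0.34 percentage points.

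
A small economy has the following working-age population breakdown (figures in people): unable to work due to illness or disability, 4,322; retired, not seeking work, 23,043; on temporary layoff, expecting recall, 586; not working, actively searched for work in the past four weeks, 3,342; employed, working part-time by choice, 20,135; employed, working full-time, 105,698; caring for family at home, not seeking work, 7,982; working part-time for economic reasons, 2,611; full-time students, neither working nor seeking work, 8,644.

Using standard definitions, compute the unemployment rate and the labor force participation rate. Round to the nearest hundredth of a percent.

Employed = 20,135 + 105,698 + 2,611 = 128,444 (anyone who worked, including part-time for economic reasons, counts as employed).
Unemployed = 586 + 3,342 = 3,928 (jobless and actively searching, or on temporary layoff).
Labor force = 128,444 + 3,928 = 132,372.
Not in labor force = 4,322 + 23,043 + 7,982 + 8,644 = 43,991 (those not working and not actively searching are outside the labor force).
Civilian working-age population = 132,372 + 43,991 = 176,363.
Unemployment rate = 3,928 / 132,372 = 2.97%.
Labor force participation rate = 132,372 / 176,363 = 75.06%.

Unemployment rate ≈ 2.97%; labor force participation rate ≈ 75.06%.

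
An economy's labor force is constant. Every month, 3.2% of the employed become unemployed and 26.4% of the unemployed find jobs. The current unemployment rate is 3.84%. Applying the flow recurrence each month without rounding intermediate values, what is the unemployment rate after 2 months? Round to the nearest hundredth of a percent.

Unemployment rate after two months ≈ 7.36%.

With a fixed labor force, u_{t+1} = u_t + s·(1−u_t) − f·u_t = u_t·(1−s−f) + s.
Here 1−s−f = 0.704 and s = 0.032.
u_1 = 0.038400 × 0.704 + 0.032 = 0.059034.
u_2 = 0.059034 × 0.704 + 0.032 = 0.073560.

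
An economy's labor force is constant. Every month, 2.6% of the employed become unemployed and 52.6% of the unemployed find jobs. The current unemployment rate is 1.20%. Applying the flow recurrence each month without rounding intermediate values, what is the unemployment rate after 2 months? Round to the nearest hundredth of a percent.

With a fixed labor force, u_{t+1} = u_t + s·(1−u_t) − f·u_t = u_t·(1−s−f) + s.
Here 1−s−f = 0.448 and s = 0.026.
u_1 = 0.012000 × 0.448 + 0.026 = 0.031376.
u_2 = 0.031376 × 0.448 + 0.026 = 0.040056.

Unemployment rate after two months ≈ 4.01%.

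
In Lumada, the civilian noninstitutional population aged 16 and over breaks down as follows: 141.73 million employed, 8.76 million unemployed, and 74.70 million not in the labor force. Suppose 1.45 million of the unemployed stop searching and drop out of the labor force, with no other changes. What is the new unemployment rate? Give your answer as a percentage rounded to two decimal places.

New unemployment rate ≈ 4.90%.

Initially, labor force = 141.73 + 8.76 = 150.49 million, so u = 8.76/150.49 = 5.82%.
After the change, unemployed and labor force both fall by 1.45 → E = 141.73, U = 7.31, labor force = 149.04 million.
New unemployment rate = 7.31 / 149.04 = 4.90%.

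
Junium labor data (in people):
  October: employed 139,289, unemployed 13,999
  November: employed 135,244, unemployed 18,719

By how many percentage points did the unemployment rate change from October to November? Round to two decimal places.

The unemployment rate changed by +3.03 percentage points.

October: labor force = 139,289 + 13,999 = 153,288; u = 13,999/153,288 = 9.13%.
November: labor force = 135,244 + 18,719 = 153,963; u = 18,719/153,963 = 12.16%.
Change = 12.16% − 9.13% = +3.03 pp.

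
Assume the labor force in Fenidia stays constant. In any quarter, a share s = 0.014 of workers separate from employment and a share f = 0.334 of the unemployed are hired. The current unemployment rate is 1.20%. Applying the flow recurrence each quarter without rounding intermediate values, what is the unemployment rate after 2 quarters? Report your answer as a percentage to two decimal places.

Unemployment rate after two quarters ≈ 2.82%.

With a fixed labor force, u_{t+1} = u_t + s·(1−u_t) − f·u_t = u_t·(1−s−f) + s.
Here 1−s−f = 0.652 and s = 0.014.
u_1 = 0.012000 × 0.652 + 0.014 = 0.021824.
u_2 = 0.021824 × 0.652 + 0.014 = 0.028229.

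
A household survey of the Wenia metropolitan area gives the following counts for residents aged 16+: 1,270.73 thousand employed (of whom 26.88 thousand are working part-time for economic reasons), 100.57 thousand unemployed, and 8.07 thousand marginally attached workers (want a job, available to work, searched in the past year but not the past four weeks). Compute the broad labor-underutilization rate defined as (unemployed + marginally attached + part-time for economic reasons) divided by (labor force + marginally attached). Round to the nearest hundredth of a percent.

Labor force = 1,270.73 + 100.57 = 1,371.30 thousand.
Numerator = 100.57 + 8.07 + 26.88 = 135.52 thousand.
Denominator = 1,371.30 + 8.07 = 1,379.37 thousand.
Broad rate = 135.52 / 1,379.37 = 9.82%.

Broad underutilization rate ≈ 9.82%.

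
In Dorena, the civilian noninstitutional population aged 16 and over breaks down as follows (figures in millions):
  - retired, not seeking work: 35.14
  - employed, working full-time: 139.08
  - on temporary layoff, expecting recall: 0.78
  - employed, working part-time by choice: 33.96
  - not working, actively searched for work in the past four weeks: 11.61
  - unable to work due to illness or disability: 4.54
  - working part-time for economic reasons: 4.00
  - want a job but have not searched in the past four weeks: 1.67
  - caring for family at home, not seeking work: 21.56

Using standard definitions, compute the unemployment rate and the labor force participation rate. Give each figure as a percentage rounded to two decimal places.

Unemployment rate ≈ 6.54%; labor force participation rate ≈ 75.07%.

Employed = 139.08 + 33.96 + 4.00 = 177.04 million (anyone who worked, including part-time for economic reasons, counts as employed).
Unemployed = 0.78 + 11.61 = 12.39 million (jobless and actively searching, or on temporary layoff).
Labor force = 177.04 + 12.39 = 189.43 million.
Not in labor force = 35.14 + 4.54 + 1.67 + 21.56 = 62.91 million (those not working and not actively searching are outside the labor force — including those who want a job but have given up searching).
Civilian working-age population = 189.43 + 62.91 = 252.34 million.
Unemployment rate = 12.39 / 189.43 = 6.54%.
Labor force participation rate = 189.43 / 252.34 = 75.07%.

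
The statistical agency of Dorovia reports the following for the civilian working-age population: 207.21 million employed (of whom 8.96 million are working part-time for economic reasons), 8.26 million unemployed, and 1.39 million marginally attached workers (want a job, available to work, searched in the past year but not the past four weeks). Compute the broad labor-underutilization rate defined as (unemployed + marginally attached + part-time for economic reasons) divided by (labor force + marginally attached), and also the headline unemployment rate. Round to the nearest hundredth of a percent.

Broad underutilization rate ≈ 8.58%; headline unemployment rate ≈ 3.83%.

Labor force = 207.21 + 8.26 = 215.47 million.
Numerator = 8.26 + 1.39 + 8.96 = 18.61 million.
Denominator = 215.47 + 1.39 = 216.86 million.
Broad rate = 18.61 / 216.86 = 8.58%.
Headline unemployment rate = 8.26 / 215.47 = 3.83%.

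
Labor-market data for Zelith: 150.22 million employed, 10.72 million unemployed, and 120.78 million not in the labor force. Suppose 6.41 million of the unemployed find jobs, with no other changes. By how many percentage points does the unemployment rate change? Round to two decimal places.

The unemployment rate changes by −3.98 percentage points.

Initially, labor force = 150.22 + 10.72 = 160.94 million, so u = 10.72/160.94 = 6.66%.
After the change, unemployed falls and employed rises by 6.41; labor force unchanged → E = 156.63, U = 4.31, labor force = 160.94 million.
New unemployment rate = 4.31 / 160.94 = 2.68%.
Change = 2.68% − 6.66% = −3.98 percentage points.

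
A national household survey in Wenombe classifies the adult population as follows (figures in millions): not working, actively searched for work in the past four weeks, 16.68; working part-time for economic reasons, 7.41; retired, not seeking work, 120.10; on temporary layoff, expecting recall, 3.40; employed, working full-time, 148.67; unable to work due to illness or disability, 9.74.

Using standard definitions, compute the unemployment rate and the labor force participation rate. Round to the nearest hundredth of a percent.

Employed = 7.41 + 148.67 = 156.08 million (anyone who worked, including part-time for economic reasons, counts as employed).
Unemployed = 16.68 + 3.40 = 20.08 million (jobless and actively searching, or on temporary layoff).
Labor force = 156.08 + 20.08 = 176.16 million.
Not in labor force = 120.10 + 9.74 = 129.84 million (those not working and not actively searching are outside the labor force).
Civilian working-age population = 176.16 + 129.84 = 306.00 million.
Unemployment rate = 20.08 / 176.16 = 11.40%.
Labor force participation rate = 176.16 / 306.00 = 57.57%.

Unemployment rate ≈ 11.40%; labor force participation rate ≈ 57.57%.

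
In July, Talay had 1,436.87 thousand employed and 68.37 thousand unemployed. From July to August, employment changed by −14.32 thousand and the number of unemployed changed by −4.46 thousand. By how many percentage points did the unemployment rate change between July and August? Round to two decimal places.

The unemployment rate changed by −0.24 percentage points.

July: labor force = 1,436.87 + 68.37 = 1,505.24; u = 68.37/1,505.24 = 4.54%.
August: labor force = 1,422.55 + 63.91 = 1,486.46; u = 63.91/1,486.46 = 4.30%.
Change = 4.30% − 4.54% = −0.24 pp.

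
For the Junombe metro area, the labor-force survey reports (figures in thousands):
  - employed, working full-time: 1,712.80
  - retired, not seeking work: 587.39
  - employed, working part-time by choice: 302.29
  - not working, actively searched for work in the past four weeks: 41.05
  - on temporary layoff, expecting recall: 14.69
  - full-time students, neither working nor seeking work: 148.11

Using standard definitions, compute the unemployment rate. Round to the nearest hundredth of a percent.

Unemployment rate ≈ 2.69%.

Employed = 1,712.80 + 302.29 = 2,015.09 thousand.
Unemployed = 41.05 + 14.69 = 55.74 thousand (jobless and actively searching, or on temporary layoff).
Labor force = 2,015.09 + 55.74 = 2,070.83 thousand.
Unemployment rate = 55.74 / 2,070.83 = 2.69%.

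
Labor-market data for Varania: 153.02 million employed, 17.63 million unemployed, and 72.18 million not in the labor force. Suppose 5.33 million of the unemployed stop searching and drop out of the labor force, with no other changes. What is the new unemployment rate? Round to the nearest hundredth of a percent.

New unemployment rate ≈ 7.44%.

Initially, labor force = 153.02 + 17.63 = 170.65 million, so u = 17.63/170.65 = 10.33%.
After the change, unemployed and labor force both fall by 5.33 → E = 153.02, U = 12.30, labor force = 165.32 million.
New unemployment rate = 12.30 / 165.32 = 7.44%.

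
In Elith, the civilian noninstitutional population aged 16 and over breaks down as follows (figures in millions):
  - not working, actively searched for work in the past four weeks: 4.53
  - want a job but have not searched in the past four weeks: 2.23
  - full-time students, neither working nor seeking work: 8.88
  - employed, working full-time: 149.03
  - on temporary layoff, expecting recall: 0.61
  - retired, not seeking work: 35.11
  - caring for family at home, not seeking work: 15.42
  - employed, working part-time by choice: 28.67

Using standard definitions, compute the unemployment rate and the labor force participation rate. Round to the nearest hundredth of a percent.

Unemployment rate ≈ 2.81%; labor force participation rate ≈ 74.79%.

Employed = 149.03 + 28.67 = 177.70 million.
Unemployed = 4.53 + 0.61 = 5.14 million (jobless and actively searching, or on temporary layoff).
Labor force = 177.70 + 5.14 = 182.84 million.
Not in labor force = 2.23 + 8.88 + 35.11 + 15.42 = 61.64 million (those not working and not actively searching are outside the labor force — including those who want a job but have given up searching).
Civilian working-age population = 182.84 + 61.64 = 244.48 million.
Unemployment rate = 5.14 / 182.84 = 2.81%.
Labor force participation rate = 182.84 / 244.48 = 74.79%.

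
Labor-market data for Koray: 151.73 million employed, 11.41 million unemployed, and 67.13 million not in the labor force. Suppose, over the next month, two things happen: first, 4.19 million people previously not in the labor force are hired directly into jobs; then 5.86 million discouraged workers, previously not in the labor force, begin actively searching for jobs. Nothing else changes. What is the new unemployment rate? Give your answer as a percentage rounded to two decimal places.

New unemployment rate ≈ 9.97%.

Initially, labor force = 151.73 + 11.41 = 163.14 million, so u = 11.41/163.14 = 6.99%.
After the first change, employed and labor force both rise by 4.19; unemployed unchanged → E = 155.92, U = 11.41, labor force = 167.33 million.
After the second change, unemployed and labor force both rise by 5.86 → E = 155.92, U = 17.27, labor force = 173.19 million.
New unemployment rate = 17.27 / 173.19 = 9.97%.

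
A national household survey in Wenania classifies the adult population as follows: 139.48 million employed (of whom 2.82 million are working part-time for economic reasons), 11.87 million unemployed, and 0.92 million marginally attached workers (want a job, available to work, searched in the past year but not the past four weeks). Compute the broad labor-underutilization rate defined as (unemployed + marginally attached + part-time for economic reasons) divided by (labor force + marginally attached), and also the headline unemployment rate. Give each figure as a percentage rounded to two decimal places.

Labor force = 139.48 + 11.87 = 151.35 million.
Numerator = 11.87 + 0.92 + 2.82 = 15.61 million.
Denominator = 151.35 + 0.92 = 152.27 million.
Broad rate = 15.61 / 152.27 = 10.25%.
Headline unemployment rate = 11.87 / 151.35 = 7.84%.

Broad underutilization rate ≈ 10.25%; headline unemployment rate ≈ 7.84%.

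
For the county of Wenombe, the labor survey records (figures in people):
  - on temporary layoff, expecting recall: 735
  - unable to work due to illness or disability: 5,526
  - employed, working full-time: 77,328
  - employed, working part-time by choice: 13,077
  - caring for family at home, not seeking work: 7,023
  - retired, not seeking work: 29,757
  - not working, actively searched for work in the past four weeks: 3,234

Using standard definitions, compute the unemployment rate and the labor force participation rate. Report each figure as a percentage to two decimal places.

Employed = 77,328 + 13,077 = 90,405.
Unemployed = 735 + 3,234 = 3,969 (jobless and actively searching, or on temporary layoff).
Labor force = 90,405 + 3,969 = 94,374.
Not in labor force = 5,526 + 7,023 + 29,757 = 42,306 (those not working and not actively searching are outside the labor force).
Civilian working-age population = 94,374 + 42,306 = 136,680.
Unemployment rate = 3,969 / 94,374 = 4.21%.
Labor force participation rate = 94,374 / 136,680 = 69.05%.

Unemployment rate ≈ 4.21%; labor force participation rate ≈ 69.05%.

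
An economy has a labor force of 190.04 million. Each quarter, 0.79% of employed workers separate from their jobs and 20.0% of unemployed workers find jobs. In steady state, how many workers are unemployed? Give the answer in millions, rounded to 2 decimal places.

About 7.22 million are unemployed in steady state.

Steady-state unemployment rate u* = s/(s+f) = 0.79/(0.79+20.0) = 0.037999.
Unemployed = u* × labor force = 0.037999 × 190.04 ≈ 7.22 million.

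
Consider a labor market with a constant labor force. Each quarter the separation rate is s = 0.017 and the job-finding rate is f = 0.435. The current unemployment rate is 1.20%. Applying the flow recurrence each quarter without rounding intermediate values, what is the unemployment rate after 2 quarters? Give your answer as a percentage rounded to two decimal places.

Unemployment rate after two quarters ≈ 2.99%.

With a fixed labor force, u_{t+1} = u_t + s·(1−u_t) − f·u_t = u_t·(1−s−f) + s.
Here 1−s−f = 0.548 and s = 0.017.
u_1 = 0.012000 × 0.548 + 0.017 = 0.023576.
u_2 = 0.023576 × 0.548 + 0.017 = 0.029920.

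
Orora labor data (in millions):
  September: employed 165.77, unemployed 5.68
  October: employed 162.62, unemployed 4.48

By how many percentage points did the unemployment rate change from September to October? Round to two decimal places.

September: labor force = 165.77 + 5.68 = 171.45; u = 5.68/171.45 = 3.31%.
October: labor force = 162.62 + 4.48 = 167.10; u = 4.48/167.10 = 2.68%.
Change = 2.68% − 3.31% = −0.63 pp.

The unemployment rate changed by −0.63 percentage points.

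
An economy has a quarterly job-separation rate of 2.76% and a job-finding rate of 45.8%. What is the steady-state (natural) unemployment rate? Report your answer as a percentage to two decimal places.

Steady-state unemployment rate ≈ 5.68%.

At steady state the flows balance: s·E = f·U, so U/(E+U) = s/(s+f).
u* = 2.76 / (2.76 + 45.8) = 2.76 / 48.56 = 5.68%.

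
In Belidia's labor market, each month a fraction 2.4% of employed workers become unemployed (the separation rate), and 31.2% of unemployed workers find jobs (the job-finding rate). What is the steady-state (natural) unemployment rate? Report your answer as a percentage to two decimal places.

At steady state the flows balance: s·E = f·U, so U/(E+U) = s/(s+f).
u* = 2.4 / (2.4 + 31.2) = 2.4 / 33.60 = 7.14%.

Steady-state unemployment rate ≈ 7.14%.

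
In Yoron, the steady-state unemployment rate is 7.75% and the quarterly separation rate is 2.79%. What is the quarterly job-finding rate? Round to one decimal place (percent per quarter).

Job-finding rate ≈ 33.2% per quarter.

From u* = s/(s+f): f = s·(1−u)/u.
f = 2.79 × (1 − 0.0775) / 0.0775 = 2.5738 / 0.0775 ≈ 33.2% per quarter.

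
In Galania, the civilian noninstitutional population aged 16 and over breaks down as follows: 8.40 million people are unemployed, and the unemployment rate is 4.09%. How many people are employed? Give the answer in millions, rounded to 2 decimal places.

Labor force = U / u = 8.40 / 0.0409 ≈ 205.38 million.
Employed = labor force − unemployed = 205.38 − 8.40 = 196.98 million.

About 196.98 million are employed.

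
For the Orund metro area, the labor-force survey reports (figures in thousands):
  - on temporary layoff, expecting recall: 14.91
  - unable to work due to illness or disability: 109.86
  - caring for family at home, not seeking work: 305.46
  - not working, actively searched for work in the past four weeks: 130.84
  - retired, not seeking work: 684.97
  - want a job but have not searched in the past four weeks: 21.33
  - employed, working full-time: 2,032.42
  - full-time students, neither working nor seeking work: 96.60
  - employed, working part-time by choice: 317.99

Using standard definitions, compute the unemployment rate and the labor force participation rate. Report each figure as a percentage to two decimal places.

Unemployment rate ≈ 5.84%; labor force participation rate ≈ 67.20%.

Employed = 2,032.42 + 317.99 = 2,350.41 thousand.
Unemployed = 14.91 + 130.84 = 145.75 thousand (jobless and actively searching, or on temporary layoff).
Labor force = 2,350.41 + 145.75 = 2,496.16 thousand.
Not in labor force = 109.86 + 305.46 + 684.97 + 21.33 + 96.60 = 1,218.22 thousand (those not working and not actively searching are outside the labor force — including those who want a job but have given up searching).
Civilian working-age population = 2,496.16 + 1,218.22 = 3,714.38 thousand.
Unemployment rate = 145.75 / 2,496.16 = 5.84%.
Labor force participation rate = 2,496.16 / 3,714.38 = 67.20%.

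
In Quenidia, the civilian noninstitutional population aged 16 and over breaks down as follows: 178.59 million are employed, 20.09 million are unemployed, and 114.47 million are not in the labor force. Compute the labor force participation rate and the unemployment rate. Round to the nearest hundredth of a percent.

Labor force = employed + unemployed = 178.59 + 20.09 = 198.68 million.
Working-age population = 198.68 + 114.47 = 313.15 million.
Unemployment rate = 20.09 / 198.68 = 10.11%.
Labor force participation rate = 198.68 / 313.15 = 63.45%.

Labor force participation rate ≈ 63.45%; unemployment rate ≈ 10.11%.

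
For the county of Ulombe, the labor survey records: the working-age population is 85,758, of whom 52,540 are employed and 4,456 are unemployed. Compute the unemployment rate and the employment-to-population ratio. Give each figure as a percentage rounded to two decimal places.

Labor force = employed + unemployed = 52,540 + 4,456 = 56,996.
Unemployment rate = 4,456 / 56,996 = 7.82%.
Employment-population ratio = 52,540 / 85,758 = 61.27%.

Unemployment rate ≈ 7.82%; employment-population ratio ≈ 61.27%.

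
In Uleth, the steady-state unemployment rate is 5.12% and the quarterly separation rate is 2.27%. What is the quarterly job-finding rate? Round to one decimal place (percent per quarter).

Job-finding rate ≈ 42.1% per quarter.

From u* = s/(s+f): f = s·(1−u)/u.
f = 2.27 × (1 − 0.0512) / 0.0512 = 2.1538 / 0.0512 ≈ 42.1% per quarter.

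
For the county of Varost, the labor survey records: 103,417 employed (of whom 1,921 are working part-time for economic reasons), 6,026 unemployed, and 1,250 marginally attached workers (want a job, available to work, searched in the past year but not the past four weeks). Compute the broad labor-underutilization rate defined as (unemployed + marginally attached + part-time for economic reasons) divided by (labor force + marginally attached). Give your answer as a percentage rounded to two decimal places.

Broad underutilization rate ≈ 8.31%.

Labor force = 103,417 + 6,026 = 109,443.
Numerator = 6,026 + 1,250 + 1,921 = 9,197.
Denominator = 109,443 + 1,250 = 110,693.
Broad rate = 9,197 / 110,693 = 8.31%.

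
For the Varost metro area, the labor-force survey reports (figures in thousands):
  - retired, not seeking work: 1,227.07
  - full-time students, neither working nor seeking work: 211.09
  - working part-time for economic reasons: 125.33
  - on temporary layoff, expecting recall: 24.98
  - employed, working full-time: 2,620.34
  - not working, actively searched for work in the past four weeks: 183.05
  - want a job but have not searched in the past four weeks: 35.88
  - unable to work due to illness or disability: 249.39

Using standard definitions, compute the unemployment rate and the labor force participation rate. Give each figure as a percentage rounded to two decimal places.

Unemployment rate ≈ 7.04%; labor force participation rate ≈ 63.15%.

Employed = 125.33 + 2,620.34 = 2,745.67 thousand (anyone who worked, including part-time for economic reasons, counts as employed).
Unemployed = 24.98 + 183.05 = 208.03 thousand (jobless and actively searching, or on temporary layoff).
Labor force = 2,745.67 + 208.03 = 2,953.70 thousand.
Not in labor force = 1,227.07 + 211.09 + 35.88 + 249.39 = 1,723.43 thousand (those not working and not actively searching are outside the labor force — including those who want a job but have given up searching).
Civilian working-age population = 2,953.70 + 1,723.43 = 4,677.13 thousand.
Unemployment rate = 208.03 / 2,953.70 = 7.04%.
Labor force participation rate = 2,953.70 / 4,677.13 = 63.15%.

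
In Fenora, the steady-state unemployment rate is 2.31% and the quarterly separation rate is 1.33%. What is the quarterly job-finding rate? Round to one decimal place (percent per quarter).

From u* = s/(s+f): f = s·(1−u)/u.
f = 1.33 × (1 − 0.0231) / 0.0231 = 1.2993 / 0.0231 ≈ 56.2% per quarter.

Job-finding rate ≈ 56.2% per quarter.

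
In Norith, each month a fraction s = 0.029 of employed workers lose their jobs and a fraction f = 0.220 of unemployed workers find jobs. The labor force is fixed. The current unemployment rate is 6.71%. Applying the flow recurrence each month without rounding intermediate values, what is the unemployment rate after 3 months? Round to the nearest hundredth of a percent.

Unemployment rate after three months ≈ 9.56%.

With a fixed labor force, u_{t+1} = u_t + s·(1−u_t) − f·u_t = u_t·(1−s−f) + s.
Here 1−s−f = 0.751 and s = 0.029.
u_1 = 0.067100 × 0.751 + 0.029 = 0.079392.
u_2 = 0.079392 × 0.751 + 0.029 = 0.088623.
u_3 = 0.088623 × 0.751 + 0.029 = 0.095556.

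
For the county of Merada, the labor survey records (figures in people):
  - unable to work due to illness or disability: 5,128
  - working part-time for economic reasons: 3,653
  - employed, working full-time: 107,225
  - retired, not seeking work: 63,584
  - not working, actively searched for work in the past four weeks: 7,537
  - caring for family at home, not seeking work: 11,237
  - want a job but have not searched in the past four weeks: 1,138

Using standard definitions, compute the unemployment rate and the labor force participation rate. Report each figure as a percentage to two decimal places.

Employed = 3,653 + 107,225 = 110,878 (anyone who worked, including part-time for economic reasons, counts as employed).
Unemployed = 7,537.
Labor force = 110,878 + 7,537 = 118,415.
Not in labor force = 5,128 + 63,584 + 11,237 + 1,138 = 81,087 (those not working and not actively searching are outside the labor force — including those who want a job but have given up searching).
Civilian working-age population = 118,415 + 81,087 = 199,502.
Unemployment rate = 7,537 / 118,415 = 6.36%.
Labor force participation rate = 118,415 / 199,502 = 59.36%.

Unemployment rate ≈ 6.36%; labor force participation rate ≈ 59.36%.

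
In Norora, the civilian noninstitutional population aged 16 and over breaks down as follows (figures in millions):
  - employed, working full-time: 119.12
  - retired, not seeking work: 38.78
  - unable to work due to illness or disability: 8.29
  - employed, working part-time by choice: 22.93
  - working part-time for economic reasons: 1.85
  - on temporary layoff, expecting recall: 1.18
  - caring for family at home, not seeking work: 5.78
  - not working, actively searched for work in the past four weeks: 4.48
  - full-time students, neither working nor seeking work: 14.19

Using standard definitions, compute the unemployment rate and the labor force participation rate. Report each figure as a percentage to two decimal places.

Employed = 119.12 + 22.93 + 1.85 = 143.90 million (anyone who worked, including part-time for economic reasons, counts as employed).
Unemployed = 1.18 + 4.48 = 5.66 million (jobless and actively searching, or on temporary layoff).
Labor force = 143.90 + 5.66 = 149.56 million.
Not in labor force = 38.78 + 8.29 + 5.78 + 14.19 = 67.04 million (those not working and not actively searching are outside the labor force).
Civilian working-age population = 149.56 + 67.04 = 216.60 million.
Unemployment rate = 5.66 / 149.56 = 3.78%.
Labor force participation rate = 149.56 / 216.60 = 69.05%.

Unemployment rate ≈ 3.78%; labor force participation rate ≈ 69.05%.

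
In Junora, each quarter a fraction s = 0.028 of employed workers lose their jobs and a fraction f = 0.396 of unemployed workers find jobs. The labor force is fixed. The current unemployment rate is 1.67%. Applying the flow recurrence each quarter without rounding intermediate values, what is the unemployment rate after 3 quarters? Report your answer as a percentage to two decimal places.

With a fixed labor force, u_{t+1} = u_t + s·(1−u_t) − f·u_t = u_t·(1−s−f) + s.
Here 1−s−f = 0.576 and s = 0.028.
u_1 = 0.016700 × 0.576 + 0.028 = 0.037619.
u_2 = 0.037619 × 0.576 + 0.028 = 0.049669.
u_3 = 0.049669 × 0.576 + 0.028 = 0.056609.

Unemployment rate after three quarters ≈ 5.66%.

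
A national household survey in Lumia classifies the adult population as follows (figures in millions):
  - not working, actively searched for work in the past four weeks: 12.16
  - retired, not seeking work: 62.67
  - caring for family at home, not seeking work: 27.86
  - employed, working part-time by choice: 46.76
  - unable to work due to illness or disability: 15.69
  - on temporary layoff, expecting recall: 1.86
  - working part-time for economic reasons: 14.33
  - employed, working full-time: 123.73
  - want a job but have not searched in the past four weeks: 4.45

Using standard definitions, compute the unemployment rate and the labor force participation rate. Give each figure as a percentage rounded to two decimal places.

Unemployment rate ≈ 7.05%; labor force participation rate ≈ 64.24%.

Employed = 46.76 + 14.33 + 123.73 = 184.82 million (anyone who worked, including part-time for economic reasons, counts as employed).
Unemployed = 12.16 + 1.86 = 14.02 million (jobless and actively searching, or on temporary layoff).
Labor force = 184.82 + 14.02 = 198.84 million.
Not in labor force = 62.67 + 27.86 + 15.69 + 4.45 = 110.67 million (those not working and not actively searching are outside the labor force — including those who want a job but have given up searching).
Civilian working-age population = 198.84 + 110.67 = 309.51 million.
Unemployment rate = 14.02 / 198.84 = 7.05%.
Labor force participation rate = 198.84 / 309.51 = 64.24%.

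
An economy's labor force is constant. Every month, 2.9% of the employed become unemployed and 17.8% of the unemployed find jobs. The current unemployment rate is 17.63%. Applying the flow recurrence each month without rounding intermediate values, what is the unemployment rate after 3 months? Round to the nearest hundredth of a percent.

With a fixed labor force, u_{t+1} = u_t + s·(1−u_t) − f·u_t = u_t·(1−s−f) + s.
Here 1−s−f = 0.793 and s = 0.029.
u_1 = 0.176300 × 0.793 + 0.029 = 0.168806.
u_2 = 0.168806 × 0.793 + 0.029 = 0.162863.
u_3 = 0.162863 × 0.793 + 0.029 = 0.158150.

Unemployment rate after three months ≈ 15.82%.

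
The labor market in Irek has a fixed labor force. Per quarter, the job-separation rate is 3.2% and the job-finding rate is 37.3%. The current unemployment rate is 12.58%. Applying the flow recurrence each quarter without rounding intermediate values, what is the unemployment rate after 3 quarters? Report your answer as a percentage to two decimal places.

With a fixed labor force, u_{t+1} = u_t + s·(1−u_t) − f·u_t = u_t·(1−s−f) + s.
Here 1−s−f = 0.595 and s = 0.032.
u_1 = 0.125800 × 0.595 + 0.032 = 0.106851.
u_2 = 0.106851 × 0.595 + 0.032 = 0.095576.
u_3 = 0.095576 × 0.595 + 0.032 = 0.088868.

Unemployment rate after three quarters ≈ 8.89%.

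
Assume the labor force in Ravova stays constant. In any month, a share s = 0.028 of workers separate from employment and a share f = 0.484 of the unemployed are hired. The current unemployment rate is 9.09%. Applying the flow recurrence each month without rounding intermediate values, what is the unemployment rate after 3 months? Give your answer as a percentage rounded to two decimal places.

Unemployment rate after three months ≈ 5.89%.

With a fixed labor force, u_{t+1} = u_t + s·(1−u_t) − f·u_t = u_t·(1−s−f) + s.
Here 1−s−f = 0.488 and s = 0.028.
u_1 = 0.090900 × 0.488 + 0.028 = 0.072359.
u_2 = 0.072359 × 0.488 + 0.028 = 0.063311.
u_3 = 0.063311 × 0.488 + 0.028 = 0.058896.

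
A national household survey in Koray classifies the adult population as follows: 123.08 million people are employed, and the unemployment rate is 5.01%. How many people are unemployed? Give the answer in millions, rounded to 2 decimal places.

Let U be the number unemployed. The labor force is E + U, and U/(E+U) = 0.0501.
So U = 0.0501 × 123.08 / (1 − 0.0501) = 6.1663 / 0.9499 ≈ 6.49 million.

About 6.49 million are unemployed.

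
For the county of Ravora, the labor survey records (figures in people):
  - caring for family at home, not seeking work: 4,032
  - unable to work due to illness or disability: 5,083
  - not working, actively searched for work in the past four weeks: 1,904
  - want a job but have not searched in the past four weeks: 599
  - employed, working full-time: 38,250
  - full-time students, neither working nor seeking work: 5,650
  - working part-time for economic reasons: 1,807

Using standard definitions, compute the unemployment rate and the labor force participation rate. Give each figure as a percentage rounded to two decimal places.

Employed = 38,250 + 1,807 = 40,057 (anyone who worked, including part-time for economic reasons, counts as employed).
Unemployed = 1,904.
Labor force = 40,057 + 1,904 = 41,961.
Not in labor force = 4,032 + 5,083 + 599 + 5,650 = 15,364 (those not working and not actively searching are outside the labor force — including those who want a job but have given up searching).
Civilian working-age population = 41,961 + 15,364 = 57,325.
Unemployment rate = 1,904 / 41,961 = 4.54%.
Labor force participation rate = 41,961 / 57,325 = 73.20%.

Unemployment rate ≈ 4.54%; labor force participation rate ≈ 73.20%.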